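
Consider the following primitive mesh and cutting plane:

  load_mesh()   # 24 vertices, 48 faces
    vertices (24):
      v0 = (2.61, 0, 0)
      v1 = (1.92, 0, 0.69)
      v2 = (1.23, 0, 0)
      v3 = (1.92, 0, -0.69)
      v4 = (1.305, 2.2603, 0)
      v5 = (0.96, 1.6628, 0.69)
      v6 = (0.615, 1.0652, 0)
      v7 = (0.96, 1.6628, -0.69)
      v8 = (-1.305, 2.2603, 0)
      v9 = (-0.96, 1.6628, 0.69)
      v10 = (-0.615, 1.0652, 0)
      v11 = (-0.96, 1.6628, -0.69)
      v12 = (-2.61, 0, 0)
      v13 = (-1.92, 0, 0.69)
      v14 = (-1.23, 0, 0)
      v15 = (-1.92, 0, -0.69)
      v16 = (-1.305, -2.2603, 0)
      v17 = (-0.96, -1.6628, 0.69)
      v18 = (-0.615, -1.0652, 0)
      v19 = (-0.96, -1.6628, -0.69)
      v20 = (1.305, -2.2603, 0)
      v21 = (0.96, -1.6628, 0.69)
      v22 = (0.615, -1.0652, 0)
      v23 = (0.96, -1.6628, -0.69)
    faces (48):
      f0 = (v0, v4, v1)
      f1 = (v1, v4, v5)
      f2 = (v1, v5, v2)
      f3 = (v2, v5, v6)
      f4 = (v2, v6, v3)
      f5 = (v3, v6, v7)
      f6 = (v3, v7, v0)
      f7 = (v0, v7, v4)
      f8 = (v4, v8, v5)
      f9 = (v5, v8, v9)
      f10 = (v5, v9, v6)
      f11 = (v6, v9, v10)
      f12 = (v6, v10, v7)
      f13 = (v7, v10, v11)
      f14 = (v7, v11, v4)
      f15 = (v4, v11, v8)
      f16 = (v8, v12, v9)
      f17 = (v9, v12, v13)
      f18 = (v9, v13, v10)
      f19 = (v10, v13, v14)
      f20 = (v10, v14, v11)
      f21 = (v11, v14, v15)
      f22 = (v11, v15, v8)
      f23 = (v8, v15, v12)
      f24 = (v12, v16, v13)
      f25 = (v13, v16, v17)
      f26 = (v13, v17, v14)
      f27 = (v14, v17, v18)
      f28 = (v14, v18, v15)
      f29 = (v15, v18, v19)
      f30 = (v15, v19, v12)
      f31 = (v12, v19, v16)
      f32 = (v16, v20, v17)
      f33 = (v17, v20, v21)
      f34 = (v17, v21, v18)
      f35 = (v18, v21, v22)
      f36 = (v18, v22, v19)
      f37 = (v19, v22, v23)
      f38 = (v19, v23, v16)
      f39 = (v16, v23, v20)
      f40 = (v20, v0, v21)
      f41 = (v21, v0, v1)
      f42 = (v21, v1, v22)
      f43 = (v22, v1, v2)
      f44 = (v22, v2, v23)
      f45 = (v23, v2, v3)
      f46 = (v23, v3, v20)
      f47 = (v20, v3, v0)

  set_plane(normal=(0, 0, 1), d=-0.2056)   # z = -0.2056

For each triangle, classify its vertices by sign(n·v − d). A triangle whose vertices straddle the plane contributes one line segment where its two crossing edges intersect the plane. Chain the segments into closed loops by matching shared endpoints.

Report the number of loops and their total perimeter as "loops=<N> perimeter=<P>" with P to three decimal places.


loops=2 perimeter=23.040

Straddling triangles (24 of 48):
  (v2,v6,v3) [++-] → (1.00385, 0.747801, -0.2056)–(1.4356, 0, -0.2056)  len=0.8635
  (v3,v6,v7) [-+-] → (1.00385, 0.747801, -0.2056)–(0.7178, 1.24327, -0.2056)  len=0.5721
  (v3,v7,v0) [--+] → (2.11835, 0.495466, -0.2056)–(2.4044, 0, -0.2056)  len=0.5721
  (v0,v7,v4) [+-+] → (2.11835, 0.495466, -0.2056)–(1.2022, 2.08226, -0.2056)  len=1.8323
  (v6,v10,v7) [++-] → (-0.145696, 1.24327, -0.2056)–(0.7178, 1.24327, -0.2056)  len=0.8635
  (v7,v10,v11) [-+-] → (-0.145696, 1.24327, -0.2056)–(-0.7178, 1.24327, -0.2056)  len=0.5721
  (v7,v11,v4) [--+] → (0.630096, 2.08226, -0.2056)–(1.2022, 2.08226, -0.2056)  len=0.5721
  (v4,v11,v8) [+-+] → (0.630096, 2.08226, -0.2056)–(-1.2022, 2.08226, -0.2056)  len=1.8323
  (v10,v14,v11) [++-] → (-1.14955, 0.495466, -0.2056)–(-0.7178, 1.24327, -0.2056)  len=0.8635
  (v11,v14,v15) [-+-] → (-1.14955, 0.495466, -0.2056)–(-1.4356, 0, -0.2056)  len=0.5721
  (v11,v15,v8) [--+] → (-1.48825, 1.5868, -0.2056)–(-1.2022, 2.08226, -0.2056)  len=0.5721
  (v8,v15,v12) [+-+] → (-1.48825, 1.5868, -0.2056)–(-2.4044, 0, -0.2056)  len=1.8323
  (v14,v18,v15) [++-] → (-1.00385, -0.747801, -0.2056)–(-1.4356, 0, -0.2056)  len=0.8635
  (v15,v18,v19) [-+-] → (-1.00385, -0.747801, -0.2056)–(-0.7178, -1.24327, -0.2056)  len=0.5721
  (v15,v19,v12) [--+] → (-2.11835, -0.495466, -0.2056)–(-2.4044, 0, -0.2056)  len=0.5721
  (v12,v19,v16) [+-+] → (-2.11835, -0.495466, -0.2056)–(-1.2022, -2.08226, -0.2056)  len=1.8323
  (v18,v22,v19) [++-] → (0.145696, -1.24327, -0.2056)–(-0.7178, -1.24327, -0.2056)  len=0.8635
  (v19,v22,v23) [-+-] → (0.145696, -1.24327, -0.2056)–(0.7178, -1.24327, -0.2056)  len=0.5721
  (v19,v23,v16) [--+] → (-0.630096, -2.08226, -0.2056)–(-1.2022, -2.08226, -0.2056)  len=0.5721
  (v16,v23,v20) [+-+] → (-0.630096, -2.08226, -0.2056)–(1.2022, -2.08226, -0.2056)  len=1.8323
  (v22,v2,v23) [++-] → (1.14955, -0.495466, -0.2056)–(0.7178, -1.24327, -0.2056)  len=0.8635
  (v23,v2,v3) [-+-] → (1.14955, -0.495466, -0.2056)–(1.4356, 0, -0.2056)  len=0.5721
  (v23,v3,v20) [--+] → (1.48825, -1.5868, -0.2056)–(1.2022, -2.08226, -0.2056)  len=0.5721
  (v20,v3,v0) [+-+] → (1.48825, -1.5868, -0.2056)–(2.4044, 0, -0.2056)  len=1.8323

Chained into 2 loop(s):
  loop 1: 12 segments, perimeter = 8.6136
  loop 2: 12 segments, perimeter = 14.4264
Total perimeter = 23.040


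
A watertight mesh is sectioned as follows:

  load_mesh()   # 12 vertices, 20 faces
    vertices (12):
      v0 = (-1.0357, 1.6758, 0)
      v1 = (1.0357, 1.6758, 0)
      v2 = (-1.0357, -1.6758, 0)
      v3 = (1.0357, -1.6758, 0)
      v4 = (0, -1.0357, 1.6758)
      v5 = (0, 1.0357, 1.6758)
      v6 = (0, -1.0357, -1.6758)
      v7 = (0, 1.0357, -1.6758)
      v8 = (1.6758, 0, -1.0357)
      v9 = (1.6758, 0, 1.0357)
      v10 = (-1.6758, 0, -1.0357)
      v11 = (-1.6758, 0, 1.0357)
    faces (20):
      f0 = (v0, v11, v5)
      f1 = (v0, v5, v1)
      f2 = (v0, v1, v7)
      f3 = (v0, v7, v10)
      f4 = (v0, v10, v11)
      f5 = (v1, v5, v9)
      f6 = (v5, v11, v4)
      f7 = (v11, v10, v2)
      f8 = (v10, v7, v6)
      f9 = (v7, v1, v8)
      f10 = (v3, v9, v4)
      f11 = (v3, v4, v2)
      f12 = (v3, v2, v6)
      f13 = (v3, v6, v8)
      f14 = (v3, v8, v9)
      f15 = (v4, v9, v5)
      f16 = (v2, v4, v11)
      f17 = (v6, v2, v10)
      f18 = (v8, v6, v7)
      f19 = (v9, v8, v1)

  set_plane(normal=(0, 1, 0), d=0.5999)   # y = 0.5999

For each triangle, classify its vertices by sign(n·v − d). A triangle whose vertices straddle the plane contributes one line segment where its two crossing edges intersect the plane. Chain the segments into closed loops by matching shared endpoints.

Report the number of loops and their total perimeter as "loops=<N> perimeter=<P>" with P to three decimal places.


loops=1 perimeter=9.874

Straddling triangles (10 of 20):
  (v0,v11,v5) [+-+] → (-1.44666, 0.5999, 0.664942)–(-0.70514, 0.5999, 1.40646)  len=1.0487
  (v0,v7,v10) [++-] → (-0.70514, 0.5999, -1.40646)–(-1.44666, 0.5999, -0.664942)  len=1.0487
  (v0,v10,v11) [+--] → (-1.44666, 0.5999, -0.664942)–(-1.44666, 0.5999, 0.664942)  len=1.3299
  (v1,v5,v9) [++-] → (0.70514, 0.5999, 1.40646)–(1.44666, 0.5999, 0.664942)  len=1.0487
  (v5,v11,v4) [+--] → (-0.70514, 0.5999, 1.40646)–(0, 0.5999, 1.6758)  len=0.7548
  (v10,v7,v6) [-+-] → (-0.70514, 0.5999, -1.40646)–(0, 0.5999, -1.6758)  len=0.7548
  (v7,v1,v8) [++-] → (1.44666, 0.5999, -0.664942)–(0.70514, 0.5999, -1.40646)  len=1.0487
  (v4,v9,v5) [--+] → (0.70514, 0.5999, 1.40646)–(0, 0.5999, 1.6758)  len=0.7548
  (v8,v6,v7) [--+] → (0, 0.5999, -1.6758)–(0.70514, 0.5999, -1.40646)  len=0.7548
  (v9,v8,v1) [--+] → (1.44666, 0.5999, -0.664942)–(1.44666, 0.5999, 0.664942)  len=1.3299

Chained into 1 loop(s):
  loop 1: 10 segments, perimeter = 9.8737
Total perimeter = 9.874


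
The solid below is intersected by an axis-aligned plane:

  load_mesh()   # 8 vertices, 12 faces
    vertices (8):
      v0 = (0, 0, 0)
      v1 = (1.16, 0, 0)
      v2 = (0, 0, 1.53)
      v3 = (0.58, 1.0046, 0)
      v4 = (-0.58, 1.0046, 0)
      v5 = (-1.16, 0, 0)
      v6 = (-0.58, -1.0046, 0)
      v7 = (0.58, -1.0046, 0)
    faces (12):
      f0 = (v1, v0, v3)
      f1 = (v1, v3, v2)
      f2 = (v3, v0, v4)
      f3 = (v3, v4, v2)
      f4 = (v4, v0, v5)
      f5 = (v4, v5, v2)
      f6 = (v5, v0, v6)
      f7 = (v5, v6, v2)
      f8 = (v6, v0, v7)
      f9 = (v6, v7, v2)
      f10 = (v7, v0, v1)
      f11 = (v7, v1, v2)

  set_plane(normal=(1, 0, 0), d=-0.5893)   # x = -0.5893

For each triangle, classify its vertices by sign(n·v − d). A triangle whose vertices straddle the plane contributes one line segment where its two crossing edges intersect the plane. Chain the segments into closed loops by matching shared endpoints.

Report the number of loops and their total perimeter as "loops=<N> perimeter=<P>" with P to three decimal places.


loops=1 perimeter=4.462

Straddling triangles (4 of 12):
  (v4,v0,v5) [++-] → (-0.5893, 0, 0)–(-0.5893, 0.988492, 0)  len=0.9885
  (v4,v5,v2) [+-+] → (-0.5893, 0.988492, 0)–(-0.5893, 0, 0.752734)  len=1.2425
  (v5,v0,v6) [-++] → (-0.5893, 0, 0)–(-0.5893, -0.988492, 0)  len=0.9885
  (v5,v6,v2) [-++] → (-0.5893, -0.988492, 0)–(-0.5893, 0, 0.752734)  len=1.2425

Chained into 1 loop(s):
  loop 1: 4 segments, perimeter = 4.4619
Total perimeter = 4.462


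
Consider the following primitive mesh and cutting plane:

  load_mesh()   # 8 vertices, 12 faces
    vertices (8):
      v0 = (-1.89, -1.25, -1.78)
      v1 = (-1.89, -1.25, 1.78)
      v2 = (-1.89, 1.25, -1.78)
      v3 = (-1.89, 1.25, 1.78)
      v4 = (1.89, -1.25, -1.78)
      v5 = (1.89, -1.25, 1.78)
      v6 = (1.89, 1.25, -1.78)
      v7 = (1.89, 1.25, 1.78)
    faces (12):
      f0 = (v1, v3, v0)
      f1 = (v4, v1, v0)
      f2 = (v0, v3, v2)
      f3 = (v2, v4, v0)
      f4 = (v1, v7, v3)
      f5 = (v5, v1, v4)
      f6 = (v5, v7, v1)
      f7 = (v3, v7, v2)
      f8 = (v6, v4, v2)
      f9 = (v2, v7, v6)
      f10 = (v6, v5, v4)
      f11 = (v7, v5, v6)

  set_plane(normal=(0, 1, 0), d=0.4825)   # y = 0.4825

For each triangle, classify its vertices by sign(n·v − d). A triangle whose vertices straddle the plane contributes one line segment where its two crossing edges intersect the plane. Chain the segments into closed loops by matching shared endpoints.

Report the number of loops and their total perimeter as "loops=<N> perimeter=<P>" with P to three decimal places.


loops=1 perimeter=14.680

Straddling triangles (8 of 12):
  (v1,v3,v0) [-+-] → (-1.89, 0.4825, 1.78)–(-1.89, 0.4825, 0.68708)  len=1.0929
  (v0,v3,v2) [-++] → (-1.89, 0.4825, 0.68708)–(-1.89, 0.4825, -1.78)  len=2.4671
  (v2,v4,v0) [+--] → (-0.72954, 0.4825, -1.78)–(-1.89, 0.4825, -1.78)  len=1.1605
  (v1,v7,v3) [-++] → (0.72954, 0.4825, 1.78)–(-1.89, 0.4825, 1.78)  len=2.6195
  (v5,v7,v1) [-+-] → (1.89, 0.4825, 1.78)–(0.72954, 0.4825, 1.78)  len=1.1605
  (v6,v4,v2) [+-+] → (1.89, 0.4825, -1.78)–(-0.72954, 0.4825, -1.78)  len=2.6195
  (v6,v5,v4) [+--] → (1.89, 0.4825, -0.68708)–(1.89, 0.4825, -1.78)  len=1.0929
  (v7,v5,v6) [+-+] → (1.89, 0.4825, 1.78)–(1.89, 0.4825, -0.68708)  len=2.4671

Chained into 1 loop(s):
  loop 1: 8 segments, perimeter = 14.6800
Total perimeter = 14.680


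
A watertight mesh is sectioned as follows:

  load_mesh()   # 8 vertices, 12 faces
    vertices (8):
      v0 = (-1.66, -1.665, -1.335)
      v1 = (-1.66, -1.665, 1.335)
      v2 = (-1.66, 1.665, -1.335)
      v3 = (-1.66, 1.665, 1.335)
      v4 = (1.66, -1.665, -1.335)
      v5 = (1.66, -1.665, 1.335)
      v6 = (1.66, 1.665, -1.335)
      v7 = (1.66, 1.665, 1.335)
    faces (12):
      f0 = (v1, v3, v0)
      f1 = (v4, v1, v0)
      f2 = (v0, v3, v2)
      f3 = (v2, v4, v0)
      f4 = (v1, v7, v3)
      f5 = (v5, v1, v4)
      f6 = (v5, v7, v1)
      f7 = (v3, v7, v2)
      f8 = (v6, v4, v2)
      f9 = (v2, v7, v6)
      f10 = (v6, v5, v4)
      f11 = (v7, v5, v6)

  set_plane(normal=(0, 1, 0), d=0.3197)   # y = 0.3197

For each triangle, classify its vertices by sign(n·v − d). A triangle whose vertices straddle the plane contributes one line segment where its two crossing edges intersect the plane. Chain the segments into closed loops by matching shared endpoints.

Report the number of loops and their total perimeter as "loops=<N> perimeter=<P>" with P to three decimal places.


Straddling triangles (8 of 12):
  (v1,v3,v0) [-+-] → (-1.66, 0.3197, 1.335)–(-1.66, 0.3197, 0.256336)  len=1.0787
  (v0,v3,v2) [-++] → (-1.66, 0.3197, 0.256336)–(-1.66, 0.3197, -1.335)  len=1.5913
  (v2,v4,v0) [+--] → (-0.31874, 0.3197, -1.335)–(-1.66, 0.3197, -1.335)  len=1.3413
  (v1,v7,v3) [-++] → (0.31874, 0.3197, 1.335)–(-1.66, 0.3197, 1.335)  len=1.9787
  (v5,v7,v1) [-+-] → (1.66, 0.3197, 1.335)–(0.31874, 0.3197, 1.335)  len=1.3413
  (v6,v4,v2) [+-+] → (1.66, 0.3197, -1.335)–(-0.31874, 0.3197, -1.335)  len=1.9787
  (v6,v5,v4) [+--] → (1.66, 0.3197, -0.256336)–(1.66, 0.3197, -1.335)  len=1.0787
  (v7,v5,v6) [+-+] → (1.66, 0.3197, 1.335)–(1.66, 0.3197, -0.256336)  len=1.5913

Chained into 1 loop(s):
  loop 1: 8 segments, perimeter = 11.9800
Total perimeter = 11.980

loops=1 perimeter=11.980


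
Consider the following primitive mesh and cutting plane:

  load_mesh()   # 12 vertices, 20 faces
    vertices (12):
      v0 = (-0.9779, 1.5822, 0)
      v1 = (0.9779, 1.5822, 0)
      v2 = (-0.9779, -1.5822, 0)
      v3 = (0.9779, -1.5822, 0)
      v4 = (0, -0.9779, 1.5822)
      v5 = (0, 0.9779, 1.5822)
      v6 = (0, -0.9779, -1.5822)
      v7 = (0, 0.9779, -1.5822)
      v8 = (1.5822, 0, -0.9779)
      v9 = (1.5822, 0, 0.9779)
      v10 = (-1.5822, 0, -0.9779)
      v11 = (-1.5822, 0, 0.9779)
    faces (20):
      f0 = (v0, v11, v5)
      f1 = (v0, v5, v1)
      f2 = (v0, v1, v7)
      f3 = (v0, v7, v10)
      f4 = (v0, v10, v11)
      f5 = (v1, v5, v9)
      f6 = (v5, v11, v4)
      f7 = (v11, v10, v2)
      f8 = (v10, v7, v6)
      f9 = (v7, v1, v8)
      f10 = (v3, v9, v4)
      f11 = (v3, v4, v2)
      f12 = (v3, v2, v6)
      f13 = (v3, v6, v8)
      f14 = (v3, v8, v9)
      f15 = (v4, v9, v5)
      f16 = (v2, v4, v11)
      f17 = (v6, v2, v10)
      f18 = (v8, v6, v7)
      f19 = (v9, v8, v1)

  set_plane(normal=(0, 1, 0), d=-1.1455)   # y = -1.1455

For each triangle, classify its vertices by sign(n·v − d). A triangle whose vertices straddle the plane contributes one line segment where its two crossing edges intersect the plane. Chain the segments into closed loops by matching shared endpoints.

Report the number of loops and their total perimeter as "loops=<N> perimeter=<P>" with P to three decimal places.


Straddling triangles (8 of 20):
  (v11,v10,v2) [++-] → (-1.14469, -1.1455, -0.269908)–(-1.14469, -1.1455, 0.269908)  len=0.5398
  (v3,v9,v4) [-++] → (1.14469, -1.1455, 0.269908)–(0.271216, -1.1455, 1.14338)  len=1.2353
  (v3,v4,v2) [-+-] → (0.271216, -1.1455, 1.14338)–(-0.271216, -1.1455, 1.14338)  len=0.5424
  (v3,v2,v6) [--+] → (-0.271216, -1.1455, -1.14338)–(0.271216, -1.1455, -1.14338)  len=0.5424
  (v3,v6,v8) [-++] → (0.271216, -1.1455, -1.14338)–(1.14469, -1.1455, -0.269908)  len=1.2353
  (v3,v8,v9) [-++] → (1.14469, -1.1455, -0.269908)–(1.14469, -1.1455, 0.269908)  len=0.5398
  (v2,v4,v11) [-++] → (-0.271216, -1.1455, 1.14338)–(-1.14469, -1.1455, 0.269908)  len=1.2353
  (v6,v2,v10) [+-+] → (-0.271216, -1.1455, -1.14338)–(-1.14469, -1.1455, -0.269908)  len=1.2353

Chained into 1 loop(s):
  loop 1: 8 segments, perimeter = 7.1056
Total perimeter = 7.106

loops=1 perimeter=7.106


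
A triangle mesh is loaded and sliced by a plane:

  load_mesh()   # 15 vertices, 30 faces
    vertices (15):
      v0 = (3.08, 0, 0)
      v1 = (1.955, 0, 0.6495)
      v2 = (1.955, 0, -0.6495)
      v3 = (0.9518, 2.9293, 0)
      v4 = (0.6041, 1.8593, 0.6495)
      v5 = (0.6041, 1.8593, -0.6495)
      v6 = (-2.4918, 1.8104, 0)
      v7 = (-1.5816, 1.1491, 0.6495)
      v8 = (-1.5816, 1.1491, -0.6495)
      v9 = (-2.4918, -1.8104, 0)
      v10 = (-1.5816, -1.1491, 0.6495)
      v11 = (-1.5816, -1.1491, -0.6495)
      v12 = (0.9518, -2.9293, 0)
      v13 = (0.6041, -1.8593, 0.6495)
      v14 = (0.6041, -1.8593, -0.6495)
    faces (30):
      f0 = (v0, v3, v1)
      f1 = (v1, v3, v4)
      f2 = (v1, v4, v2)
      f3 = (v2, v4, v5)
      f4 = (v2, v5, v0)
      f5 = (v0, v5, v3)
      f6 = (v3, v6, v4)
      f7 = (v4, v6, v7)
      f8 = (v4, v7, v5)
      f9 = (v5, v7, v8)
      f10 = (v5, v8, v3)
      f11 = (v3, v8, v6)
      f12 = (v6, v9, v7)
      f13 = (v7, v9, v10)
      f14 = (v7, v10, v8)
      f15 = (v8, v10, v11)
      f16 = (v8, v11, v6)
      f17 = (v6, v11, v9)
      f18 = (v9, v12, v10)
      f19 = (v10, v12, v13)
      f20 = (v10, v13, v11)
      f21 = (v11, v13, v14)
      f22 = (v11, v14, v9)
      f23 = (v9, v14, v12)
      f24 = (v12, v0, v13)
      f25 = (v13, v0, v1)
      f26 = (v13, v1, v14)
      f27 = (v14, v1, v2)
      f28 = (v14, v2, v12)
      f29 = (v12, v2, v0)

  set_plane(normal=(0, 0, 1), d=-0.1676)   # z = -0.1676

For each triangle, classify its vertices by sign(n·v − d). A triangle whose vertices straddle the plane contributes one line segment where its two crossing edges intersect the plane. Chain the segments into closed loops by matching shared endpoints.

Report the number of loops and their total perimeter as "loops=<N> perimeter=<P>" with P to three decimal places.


loops=2 perimeter=27.889

Straddling triangles (20 of 30):
  (v1,v4,v2) [++-] → (1.45385, 0.689759, -0.1676)–(1.955, 0, -0.1676)  len=0.8526
  (v2,v4,v5) [-+-] → (1.45385, 0.689759, -0.1676)–(0.6041, 1.8593, -0.1676)  len=1.4456
  (v2,v5,v0) [--+] → (2.44111, 0.479782, -0.1676)–(2.7897, 0, -0.1676)  len=0.5930
  (v0,v5,v3) [+-+] → (2.44111, 0.479782, -0.1676)–(0.862078, 2.65319, -0.1676)  len=2.6865
  (v4,v7,v5) [++-] → (-0.206746, 1.59583, -0.1676)–(0.6041, 1.8593, -0.1676)  len=0.8526
  (v5,v7,v8) [-+-] → (-0.206746, 1.59583, -0.1676)–(-1.5816, 1.1491, -0.1676)  len=1.4456
  (v5,v8,v3) [--+] → (0.29807, 2.46993, -0.1676)–(0.862078, 2.65319, -0.1676)  len=0.5930
  (v3,v8,v6) [+-+] → (0.29807, 2.46993, -0.1676)–(-2.25693, 1.63976, -0.1676)  len=2.6865
  (v7,v10,v8) [++-] → (-1.5816, 0.296519, -0.1676)–(-1.5816, 1.1491, -0.1676)  len=0.8526
  (v8,v10,v11) [-+-] → (-1.5816, 0.296519, -0.1676)–(-1.5816, -1.1491, -0.1676)  len=1.4456
  (v8,v11,v6) [--+] → (-2.25693, 1.04672, -0.1676)–(-2.25693, 1.63976, -0.1676)  len=0.5930
  (v6,v11,v9) [+-+] → (-2.25693, 1.04672, -0.1676)–(-2.25693, -1.63976, -0.1676)  len=2.6865
  (v10,v13,v11) [++-] → (-0.770754, -1.41257, -0.1676)–(-1.5816, -1.1491, -0.1676)  len=0.8526
  (v11,v13,v14) [-+-] → (-0.770754, -1.41257, -0.1676)–(0.6041, -1.8593, -0.1676)  len=1.4456
  (v11,v14,v9) [--+] → (-1.69292, -1.82302, -0.1676)–(-2.25693, -1.63976, -0.1676)  len=0.5930
  (v9,v14,v12) [+-+] → (-1.69292, -1.82302, -0.1676)–(0.862078, -2.65319, -0.1676)  len=2.6865
  (v13,v1,v14) [++-] → (1.10525, -1.16954, -0.1676)–(0.6041, -1.8593, -0.1676)  len=0.8526
  (v14,v1,v2) [-+-] → (1.10525, -1.16954, -0.1676)–(1.955, 0, -0.1676)  len=1.4456
  (v14,v2,v12) [--+] → (1.21067, -2.17341, -0.1676)–(0.862078, -2.65319, -0.1676)  len=0.5930
  (v12,v2,v0) [+-+] → (1.21067, -2.17341, -0.1676)–(2.7897, 0, -0.1676)  len=2.6865

Chained into 2 loop(s):
  loop 1: 10 segments, perimeter = 11.4911
  loop 2: 10 segments, perimeter = 16.3976
Total perimeter = 27.889


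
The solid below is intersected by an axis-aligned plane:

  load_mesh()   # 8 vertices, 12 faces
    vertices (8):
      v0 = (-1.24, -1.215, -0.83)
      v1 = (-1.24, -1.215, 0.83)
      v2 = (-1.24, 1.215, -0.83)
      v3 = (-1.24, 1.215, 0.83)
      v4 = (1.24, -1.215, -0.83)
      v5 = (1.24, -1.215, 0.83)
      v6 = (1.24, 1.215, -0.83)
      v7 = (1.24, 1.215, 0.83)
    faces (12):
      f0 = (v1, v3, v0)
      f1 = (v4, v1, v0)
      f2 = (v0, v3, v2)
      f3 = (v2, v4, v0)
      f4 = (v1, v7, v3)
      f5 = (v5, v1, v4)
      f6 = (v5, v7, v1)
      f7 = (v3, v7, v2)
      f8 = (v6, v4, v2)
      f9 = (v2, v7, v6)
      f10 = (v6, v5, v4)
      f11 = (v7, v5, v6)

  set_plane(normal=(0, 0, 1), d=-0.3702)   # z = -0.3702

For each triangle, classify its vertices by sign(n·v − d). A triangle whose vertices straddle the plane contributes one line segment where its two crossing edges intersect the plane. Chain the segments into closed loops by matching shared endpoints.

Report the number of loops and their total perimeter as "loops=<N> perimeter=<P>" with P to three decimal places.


Straddling triangles (8 of 12):
  (v1,v3,v0) [++-] → (-1.24, -0.541919, -0.3702)–(-1.24, -1.215, -0.3702)  len=0.6731
  (v4,v1,v0) [-+-] → (0.55307, -1.215, -0.3702)–(-1.24, -1.215, -0.3702)  len=1.7931
  (v0,v3,v2) [-+-] → (-1.24, -0.541919, -0.3702)–(-1.24, 1.215, -0.3702)  len=1.7569
  (v5,v1,v4) [++-] → (0.55307, -1.215, -0.3702)–(1.24, -1.215, -0.3702)  len=0.6869
  (v3,v7,v2) [++-] → (-0.55307, 1.215, -0.3702)–(-1.24, 1.215, -0.3702)  len=0.6869
  (v2,v7,v6) [-+-] → (-0.55307, 1.215, -0.3702)–(1.24, 1.215, -0.3702)  len=1.7931
  (v6,v5,v4) [-+-] → (1.24, 0.541919, -0.3702)–(1.24, -1.215, -0.3702)  len=1.7569
  (v7,v5,v6) [++-] → (1.24, 0.541919, -0.3702)–(1.24, 1.215, -0.3702)  len=0.6731

Chained into 1 loop(s):
  loop 1: 8 segments, perimeter = 9.8200
Total perimeter = 9.820

loops=1 perimeter=9.820


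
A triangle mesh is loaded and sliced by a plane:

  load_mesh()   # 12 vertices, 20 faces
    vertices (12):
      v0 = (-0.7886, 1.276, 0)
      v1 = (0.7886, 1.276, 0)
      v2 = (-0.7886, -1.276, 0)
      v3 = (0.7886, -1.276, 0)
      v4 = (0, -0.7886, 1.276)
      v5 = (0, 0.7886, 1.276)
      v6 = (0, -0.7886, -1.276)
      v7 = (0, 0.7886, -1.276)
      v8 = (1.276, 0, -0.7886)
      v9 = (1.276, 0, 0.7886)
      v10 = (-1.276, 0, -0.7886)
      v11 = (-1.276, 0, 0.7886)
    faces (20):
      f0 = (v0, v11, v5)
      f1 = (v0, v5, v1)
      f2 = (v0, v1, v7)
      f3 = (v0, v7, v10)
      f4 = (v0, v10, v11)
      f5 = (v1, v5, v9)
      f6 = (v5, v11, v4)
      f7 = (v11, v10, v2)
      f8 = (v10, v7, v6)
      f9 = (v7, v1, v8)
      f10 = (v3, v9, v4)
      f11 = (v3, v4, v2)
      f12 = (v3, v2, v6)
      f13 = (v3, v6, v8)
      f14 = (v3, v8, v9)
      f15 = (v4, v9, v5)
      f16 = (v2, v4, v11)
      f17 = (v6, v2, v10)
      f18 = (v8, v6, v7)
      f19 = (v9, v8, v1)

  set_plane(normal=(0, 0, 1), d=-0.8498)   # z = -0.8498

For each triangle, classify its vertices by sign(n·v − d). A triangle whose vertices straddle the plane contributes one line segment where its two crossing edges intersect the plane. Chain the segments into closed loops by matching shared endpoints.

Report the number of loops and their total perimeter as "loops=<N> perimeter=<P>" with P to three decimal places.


Straddling triangles (8 of 20):
  (v0,v1,v7) [++-] → (0.263402, 0.951398, -0.8498)–(-0.263402, 0.951398, -0.8498)  len=0.5268
  (v0,v7,v10) [+-+] → (-0.263402, 0.951398, -0.8498)–(-1.11578, 0.0990199, -0.8498)  len=1.2054
  (v10,v7,v6) [+--] → (-1.11578, 0.0990199, -0.8498)–(-1.11578, -0.0990199, -0.8498)  len=0.1980
  (v7,v1,v8) [-++] → (0.263402, 0.951398, -0.8498)–(1.11578, 0.0990199, -0.8498)  len=1.2054
  (v3,v2,v6) [++-] → (-0.263402, -0.951398, -0.8498)–(0.263402, -0.951398, -0.8498)  len=0.5268
  (v3,v6,v8) [+-+] → (0.263402, -0.951398, -0.8498)–(1.11578, -0.0990199, -0.8498)  len=1.2054
  (v6,v2,v10) [-++] → (-0.263402, -0.951398, -0.8498)–(-1.11578, -0.0990199, -0.8498)  len=1.2054
  (v8,v6,v7) [+--] → (1.11578, -0.0990199, -0.8498)–(1.11578, 0.0990199, -0.8498)  len=0.1980

Chained into 1 loop(s):
  loop 1: 8 segments, perimeter = 6.2715
Total perimeter = 6.271

loops=1 perimeter=6.271


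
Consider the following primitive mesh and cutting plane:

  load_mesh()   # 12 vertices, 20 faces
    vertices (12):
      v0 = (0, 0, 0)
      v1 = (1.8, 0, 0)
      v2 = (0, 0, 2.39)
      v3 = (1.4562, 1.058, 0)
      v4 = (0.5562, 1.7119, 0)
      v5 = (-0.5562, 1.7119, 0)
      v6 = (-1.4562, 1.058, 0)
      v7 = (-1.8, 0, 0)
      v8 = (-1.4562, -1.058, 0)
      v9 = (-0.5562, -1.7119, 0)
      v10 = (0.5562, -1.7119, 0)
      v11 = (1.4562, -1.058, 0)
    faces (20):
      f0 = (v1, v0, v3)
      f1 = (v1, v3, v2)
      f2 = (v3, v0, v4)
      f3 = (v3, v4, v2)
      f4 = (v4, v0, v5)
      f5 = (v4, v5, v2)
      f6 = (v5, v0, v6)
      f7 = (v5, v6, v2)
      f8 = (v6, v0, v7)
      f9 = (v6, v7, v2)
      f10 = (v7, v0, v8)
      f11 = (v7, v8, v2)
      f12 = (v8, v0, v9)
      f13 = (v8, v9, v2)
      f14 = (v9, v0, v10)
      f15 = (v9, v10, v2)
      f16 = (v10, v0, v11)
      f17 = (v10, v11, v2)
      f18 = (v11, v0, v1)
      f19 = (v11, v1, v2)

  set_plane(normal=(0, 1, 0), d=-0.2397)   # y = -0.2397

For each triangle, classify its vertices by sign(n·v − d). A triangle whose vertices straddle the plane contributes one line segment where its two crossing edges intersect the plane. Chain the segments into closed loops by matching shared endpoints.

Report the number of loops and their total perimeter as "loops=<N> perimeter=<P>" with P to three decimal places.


loops=1 perimeter=8.880

Straddling triangles (10 of 20):
  (v7,v0,v8) [++-] → (-0.329916, -0.2397, 0)–(-1.72211, -0.2397, 0)  len=1.3922
  (v7,v8,v2) [+-+] → (-1.72211, -0.2397, 0)–(-0.329916, -0.2397, 1.84852)  len=2.3141
  (v8,v0,v9) [-+-] → (-0.329916, -0.2397, 0)–(-0.077879, -0.2397, 0)  len=0.2520
  (v8,v9,v2) [--+] → (-0.077879, -0.2397, 2.05535)–(-0.329916, -0.2397, 1.84852)  len=0.3260
  (v9,v0,v10) [-+-] → (-0.077879, -0.2397, 0)–(0.077879, -0.2397, 0)  len=0.1558
  (v9,v10,v2) [--+] → (0.077879, -0.2397, 2.05535)–(-0.077879, -0.2397, 2.05535)  len=0.1558
  (v10,v0,v11) [-+-] → (0.077879, -0.2397, 0)–(0.329916, -0.2397, 0)  len=0.2520
  (v10,v11,v2) [--+] → (0.329916, -0.2397, 1.84852)–(0.077879, -0.2397, 2.05535)  len=0.3260
  (v11,v0,v1) [-++] → (0.329916, -0.2397, 0)–(1.72211, -0.2397, 0)  len=1.3922
  (v11,v1,v2) [-++] → (1.72211, -0.2397, 0)–(0.329916, -0.2397, 1.84852)  len=2.3141

Chained into 1 loop(s):
  loop 1: 10 segments, perimeter = 8.8803
Total perimeter = 8.880


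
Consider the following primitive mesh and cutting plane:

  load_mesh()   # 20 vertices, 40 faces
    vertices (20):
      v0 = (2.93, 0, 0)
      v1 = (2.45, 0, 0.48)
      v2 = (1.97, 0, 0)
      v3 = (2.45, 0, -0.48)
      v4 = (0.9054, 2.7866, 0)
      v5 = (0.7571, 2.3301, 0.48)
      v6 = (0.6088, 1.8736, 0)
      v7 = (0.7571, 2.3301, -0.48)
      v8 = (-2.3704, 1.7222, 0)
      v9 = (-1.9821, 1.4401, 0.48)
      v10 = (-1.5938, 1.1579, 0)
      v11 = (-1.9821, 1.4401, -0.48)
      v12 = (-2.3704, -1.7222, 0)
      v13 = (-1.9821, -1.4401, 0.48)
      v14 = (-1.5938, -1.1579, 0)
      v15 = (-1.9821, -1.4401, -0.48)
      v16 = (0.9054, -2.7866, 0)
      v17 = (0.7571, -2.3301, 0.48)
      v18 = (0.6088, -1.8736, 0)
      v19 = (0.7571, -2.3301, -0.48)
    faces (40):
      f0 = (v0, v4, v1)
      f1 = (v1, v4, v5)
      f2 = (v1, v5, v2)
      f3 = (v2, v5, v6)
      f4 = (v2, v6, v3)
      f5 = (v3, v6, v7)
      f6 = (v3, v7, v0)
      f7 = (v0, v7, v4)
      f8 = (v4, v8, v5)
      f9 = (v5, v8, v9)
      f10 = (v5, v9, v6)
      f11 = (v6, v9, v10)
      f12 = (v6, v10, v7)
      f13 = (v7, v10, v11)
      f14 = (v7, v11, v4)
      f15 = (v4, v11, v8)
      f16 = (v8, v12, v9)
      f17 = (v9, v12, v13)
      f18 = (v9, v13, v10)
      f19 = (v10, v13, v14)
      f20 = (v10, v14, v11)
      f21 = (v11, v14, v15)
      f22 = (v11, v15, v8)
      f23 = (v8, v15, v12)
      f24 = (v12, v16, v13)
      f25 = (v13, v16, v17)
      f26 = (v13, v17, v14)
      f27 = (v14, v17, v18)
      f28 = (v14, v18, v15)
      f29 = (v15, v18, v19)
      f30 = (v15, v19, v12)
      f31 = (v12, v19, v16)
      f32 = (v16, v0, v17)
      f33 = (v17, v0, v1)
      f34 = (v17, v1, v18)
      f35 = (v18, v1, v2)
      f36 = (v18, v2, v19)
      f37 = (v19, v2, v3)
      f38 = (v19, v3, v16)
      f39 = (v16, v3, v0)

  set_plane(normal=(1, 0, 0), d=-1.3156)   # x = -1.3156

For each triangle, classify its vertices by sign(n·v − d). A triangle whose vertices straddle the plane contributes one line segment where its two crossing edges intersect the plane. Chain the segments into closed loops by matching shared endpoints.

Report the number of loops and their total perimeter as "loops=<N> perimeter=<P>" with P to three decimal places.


Straddling triangles (16 of 40):
  (v4,v8,v5) [+-+] → (-1.3156, 2.06493, 0)–(-1.3156, 1.92722, 0.161888)  len=0.2125
  (v5,v8,v9) [+--] → (-1.3156, 1.92722, 0.161888)–(-1.3156, 1.65665, 0.48)  len=0.4176
  (v5,v9,v6) [+-+] → (-1.3156, 1.65665, 0.48)–(-1.3156, 1.55162, 0.356522)  len=0.1621
  (v6,v9,v10) [+--] → (-1.3156, 1.55162, 0.356522)–(-1.3156, 1.2483, 0)  len=0.4681
  (v6,v10,v7) [+-+] → (-1.3156, 1.2483, 0)–(-1.3156, 1.29662, -0.0568021)  len=0.0746
  (v7,v10,v11) [+--] → (-1.3156, 1.29662, -0.0568021)–(-1.3156, 1.65665, -0.48)  len=0.5556
  (v7,v11,v4) [+-+] → (-1.3156, 1.65665, -0.48)–(-1.3156, 1.7509, -0.369205)  len=0.1455
  (v4,v11,v8) [+--] → (-1.3156, 1.7509, -0.369205)–(-1.3156, 2.06493, 0)  len=0.4847
  (v12,v16,v13) [-+-] → (-1.3156, -2.06493, 0)–(-1.3156, -1.7509, 0.369205)  len=0.4847
  (v13,v16,v17) [-++] → (-1.3156, -1.7509, 0.369205)–(-1.3156, -1.65665, 0.48)  len=0.1455
  (v13,v17,v14) [-+-] → (-1.3156, -1.65665, 0.48)–(-1.3156, -1.29662, 0.0568021)  len=0.5556
  (v14,v17,v18) [-++] → (-1.3156, -1.29662, 0.0568021)–(-1.3156, -1.2483, 0)  len=0.0746
  (v14,v18,v15) [-+-] → (-1.3156, -1.2483, 0)–(-1.3156, -1.55162, -0.356522)  len=0.4681
  (v15,v18,v19) [-++] → (-1.3156, -1.55162, -0.356522)–(-1.3156, -1.65665, -0.48)  len=0.1621
  (v15,v19,v12) [-+-] → (-1.3156, -1.65665, -0.48)–(-1.3156, -1.92722, -0.161888)  len=0.4176
  (v12,v19,v16) [-++] → (-1.3156, -1.92722, -0.161888)–(-1.3156, -2.06493, 0)  len=0.2125

Chained into 2 loop(s):
  loop 1: 8 segments, perimeter = 2.5207
  loop 2: 8 segments, perimeter = 2.5207
Total perimeter = 5.041

loops=2 perimeter=5.041


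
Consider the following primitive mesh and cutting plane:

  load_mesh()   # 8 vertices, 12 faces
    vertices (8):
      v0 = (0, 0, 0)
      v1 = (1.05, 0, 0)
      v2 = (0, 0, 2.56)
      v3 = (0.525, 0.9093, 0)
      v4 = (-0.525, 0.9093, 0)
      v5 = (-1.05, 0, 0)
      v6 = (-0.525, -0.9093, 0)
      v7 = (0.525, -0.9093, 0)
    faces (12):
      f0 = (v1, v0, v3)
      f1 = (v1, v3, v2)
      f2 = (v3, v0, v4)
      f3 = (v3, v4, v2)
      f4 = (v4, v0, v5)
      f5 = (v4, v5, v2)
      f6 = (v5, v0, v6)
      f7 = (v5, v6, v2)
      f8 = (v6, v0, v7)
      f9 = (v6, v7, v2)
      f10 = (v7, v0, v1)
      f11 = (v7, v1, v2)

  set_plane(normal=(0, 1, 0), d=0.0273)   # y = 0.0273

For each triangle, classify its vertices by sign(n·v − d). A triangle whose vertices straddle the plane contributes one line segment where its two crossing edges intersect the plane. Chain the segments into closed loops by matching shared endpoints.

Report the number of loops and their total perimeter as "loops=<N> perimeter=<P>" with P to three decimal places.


loops=1 perimeter=7.468

Straddling triangles (6 of 12):
  (v1,v0,v3) [--+] → (0.0157621, 0.0273, 0)–(1.03424, 0.0273, 0)  len=1.0185
  (v1,v3,v2) [-+-] → (1.03424, 0.0273, 0)–(0.0157621, 0.0273, 2.48314)  len=2.6839
  (v3,v0,v4) [+-+] → (0.0157621, 0.0273, 0)–(-0.0157621, 0.0273, 0)  len=0.0315
  (v3,v4,v2) [++-] → (-0.0157621, 0.0273, 2.48314)–(0.0157621, 0.0273, 2.48314)  len=0.0315
  (v4,v0,v5) [+--] → (-0.0157621, 0.0273, 0)–(-1.03424, 0.0273, 0)  len=1.0185
  (v4,v5,v2) [+--] → (-1.03424, 0.0273, 0)–(-0.0157621, 0.0273, 2.48314)  len=2.6839

Chained into 1 loop(s):
  loop 1: 6 segments, perimeter = 7.4678
Total perimeter = 7.468


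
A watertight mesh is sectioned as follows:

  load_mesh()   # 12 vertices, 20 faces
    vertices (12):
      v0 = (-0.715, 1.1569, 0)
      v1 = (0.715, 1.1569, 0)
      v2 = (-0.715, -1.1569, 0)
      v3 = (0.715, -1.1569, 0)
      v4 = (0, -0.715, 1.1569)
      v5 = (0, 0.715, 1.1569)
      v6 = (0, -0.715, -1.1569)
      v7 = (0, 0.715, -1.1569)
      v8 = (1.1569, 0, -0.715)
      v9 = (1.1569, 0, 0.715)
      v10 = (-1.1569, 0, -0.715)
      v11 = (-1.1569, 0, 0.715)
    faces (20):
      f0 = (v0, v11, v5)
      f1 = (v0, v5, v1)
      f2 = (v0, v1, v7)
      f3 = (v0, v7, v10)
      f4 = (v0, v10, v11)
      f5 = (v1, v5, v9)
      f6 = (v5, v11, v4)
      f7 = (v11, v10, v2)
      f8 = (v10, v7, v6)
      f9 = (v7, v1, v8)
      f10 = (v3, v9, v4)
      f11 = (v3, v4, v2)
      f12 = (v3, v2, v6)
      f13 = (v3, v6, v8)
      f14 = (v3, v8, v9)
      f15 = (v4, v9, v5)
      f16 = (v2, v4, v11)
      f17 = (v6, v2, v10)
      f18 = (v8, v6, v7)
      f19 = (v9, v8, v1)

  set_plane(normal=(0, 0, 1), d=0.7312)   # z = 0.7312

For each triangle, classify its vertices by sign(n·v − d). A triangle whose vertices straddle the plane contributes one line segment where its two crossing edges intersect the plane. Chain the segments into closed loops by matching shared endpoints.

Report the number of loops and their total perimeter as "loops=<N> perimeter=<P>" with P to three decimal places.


Straddling triangles (8 of 20):
  (v0,v11,v5) [--+] → (-1.11449, 0.0262118, 0.7312)–(-0.263096, 0.877604, 0.7312)  len=1.2041
  (v0,v5,v1) [-+-] → (-0.263096, 0.877604, 0.7312)–(0.263096, 0.877604, 0.7312)  len=0.5262
  (v1,v5,v9) [-+-] → (0.263096, 0.877604, 0.7312)–(1.11449, 0.0262118, 0.7312)  len=1.2041
  (v5,v11,v4) [+-+] → (-1.11449, 0.0262118, 0.7312)–(-1.11449, -0.0262118, 0.7312)  len=0.0524
  (v3,v9,v4) [--+] → (1.11449, -0.0262118, 0.7312)–(0.263096, -0.877604, 0.7312)  len=1.2041
  (v3,v4,v2) [-+-] → (0.263096, -0.877604, 0.7312)–(-0.263096, -0.877604, 0.7312)  len=0.5262
  (v4,v9,v5) [+-+] → (1.11449, -0.0262118, 0.7312)–(1.11449, 0.0262118, 0.7312)  len=0.0524
  (v2,v4,v11) [-+-] → (-0.263096, -0.877604, 0.7312)–(-1.11449, -0.0262118, 0.7312)  len=1.2041

Chained into 1 loop(s):
  loop 1: 8 segments, perimeter = 5.9734
Total perimeter = 5.973

loops=1 perimeter=5.973


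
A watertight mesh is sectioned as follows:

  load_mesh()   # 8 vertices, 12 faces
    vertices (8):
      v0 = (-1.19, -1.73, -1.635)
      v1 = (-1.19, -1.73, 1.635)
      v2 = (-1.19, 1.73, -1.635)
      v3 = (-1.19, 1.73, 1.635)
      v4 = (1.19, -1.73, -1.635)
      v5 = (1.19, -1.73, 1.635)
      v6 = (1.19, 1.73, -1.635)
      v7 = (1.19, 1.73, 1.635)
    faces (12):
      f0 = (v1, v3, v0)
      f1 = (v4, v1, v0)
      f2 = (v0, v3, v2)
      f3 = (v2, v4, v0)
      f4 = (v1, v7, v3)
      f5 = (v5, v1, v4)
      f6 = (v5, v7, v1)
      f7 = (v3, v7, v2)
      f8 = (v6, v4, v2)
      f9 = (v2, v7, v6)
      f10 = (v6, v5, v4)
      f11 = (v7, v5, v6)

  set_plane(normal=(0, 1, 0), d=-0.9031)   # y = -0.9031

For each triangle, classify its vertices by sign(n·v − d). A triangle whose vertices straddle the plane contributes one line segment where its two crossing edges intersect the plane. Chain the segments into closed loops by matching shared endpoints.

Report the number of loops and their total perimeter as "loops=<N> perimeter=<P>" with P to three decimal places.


loops=1 perimeter=11.300

Straddling triangles (8 of 12):
  (v1,v3,v0) [-+-] → (-1.19, -0.9031, 1.635)–(-1.19, -0.9031, -0.853508)  len=2.4885
  (v0,v3,v2) [-++] → (-1.19, -0.9031, -0.853508)–(-1.19, -0.9031, -1.635)  len=0.7815
  (v2,v4,v0) [+--] → (0.621208, -0.9031, -1.635)–(-1.19, -0.9031, -1.635)  len=1.8112
  (v1,v7,v3) [-++] → (-0.621208, -0.9031, 1.635)–(-1.19, -0.9031, 1.635)  len=0.5688
  (v5,v7,v1) [-+-] → (1.19, -0.9031, 1.635)–(-0.621208, -0.9031, 1.635)  len=1.8112
  (v6,v4,v2) [+-+] → (1.19, -0.9031, -1.635)–(0.621208, -0.9031, -1.635)  len=0.5688
  (v6,v5,v4) [+--] → (1.19, -0.9031, 0.853508)–(1.19, -0.9031, -1.635)  len=2.4885
  (v7,v5,v6) [+-+] → (1.19, -0.9031, 1.635)–(1.19, -0.9031, 0.853508)  len=0.7815

Chained into 1 loop(s):
  loop 1: 8 segments, perimeter = 11.3000
Total perimeter = 11.300


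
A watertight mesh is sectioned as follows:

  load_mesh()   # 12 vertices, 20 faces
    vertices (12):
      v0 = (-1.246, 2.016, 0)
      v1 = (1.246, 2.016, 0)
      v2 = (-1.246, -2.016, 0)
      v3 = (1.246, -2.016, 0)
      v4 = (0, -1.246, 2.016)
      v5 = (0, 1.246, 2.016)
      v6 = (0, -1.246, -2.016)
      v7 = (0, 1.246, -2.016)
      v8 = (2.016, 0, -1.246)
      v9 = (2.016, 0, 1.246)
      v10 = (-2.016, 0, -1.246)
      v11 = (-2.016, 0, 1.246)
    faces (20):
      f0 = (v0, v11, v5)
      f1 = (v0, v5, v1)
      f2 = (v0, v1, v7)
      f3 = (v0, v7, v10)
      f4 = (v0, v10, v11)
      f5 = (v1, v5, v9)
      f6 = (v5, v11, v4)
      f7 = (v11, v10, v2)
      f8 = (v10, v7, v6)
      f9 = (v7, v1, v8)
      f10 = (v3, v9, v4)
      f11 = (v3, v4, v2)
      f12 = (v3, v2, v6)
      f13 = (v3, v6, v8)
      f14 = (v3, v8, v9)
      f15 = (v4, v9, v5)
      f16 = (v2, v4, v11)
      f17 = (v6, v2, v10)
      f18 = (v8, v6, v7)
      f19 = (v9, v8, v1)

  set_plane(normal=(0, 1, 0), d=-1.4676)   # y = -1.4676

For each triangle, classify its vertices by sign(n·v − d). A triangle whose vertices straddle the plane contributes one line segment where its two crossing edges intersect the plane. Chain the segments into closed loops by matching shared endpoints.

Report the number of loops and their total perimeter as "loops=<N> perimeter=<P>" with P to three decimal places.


Straddling triangles (8 of 20):
  (v11,v10,v2) [++-] → (-1.45546, -1.4676, -0.338942)–(-1.45546, -1.4676, 0.338942)  len=0.6779
  (v3,v9,v4) [-++] → (1.45546, -1.4676, 0.338942)–(0.358589, -1.4676, 1.43581)  len=1.5512
  (v3,v4,v2) [-+-] → (0.358589, -1.4676, 1.43581)–(-0.358589, -1.4676, 1.43581)  len=0.7172
  (v3,v2,v6) [--+] → (-0.358589, -1.4676, -1.43581)–(0.358589, -1.4676, -1.43581)  len=0.7172
  (v3,v6,v8) [-++] → (0.358589, -1.4676, -1.43581)–(1.45546, -1.4676, -0.338942)  len=1.5512
  (v3,v8,v9) [-++] → (1.45546, -1.4676, -0.338942)–(1.45546, -1.4676, 0.338942)  len=0.6779
  (v2,v4,v11) [-++] → (-0.358589, -1.4676, 1.43581)–(-1.45546, -1.4676, 0.338942)  len=1.5512
  (v6,v2,v10) [+-+] → (-0.358589, -1.4676, -1.43581)–(-1.45546, -1.4676, -0.338942)  len=1.5512

Chained into 1 loop(s):
  loop 1: 8 segments, perimeter = 8.9950
Total perimeter = 8.995

loops=1 perimeter=8.995


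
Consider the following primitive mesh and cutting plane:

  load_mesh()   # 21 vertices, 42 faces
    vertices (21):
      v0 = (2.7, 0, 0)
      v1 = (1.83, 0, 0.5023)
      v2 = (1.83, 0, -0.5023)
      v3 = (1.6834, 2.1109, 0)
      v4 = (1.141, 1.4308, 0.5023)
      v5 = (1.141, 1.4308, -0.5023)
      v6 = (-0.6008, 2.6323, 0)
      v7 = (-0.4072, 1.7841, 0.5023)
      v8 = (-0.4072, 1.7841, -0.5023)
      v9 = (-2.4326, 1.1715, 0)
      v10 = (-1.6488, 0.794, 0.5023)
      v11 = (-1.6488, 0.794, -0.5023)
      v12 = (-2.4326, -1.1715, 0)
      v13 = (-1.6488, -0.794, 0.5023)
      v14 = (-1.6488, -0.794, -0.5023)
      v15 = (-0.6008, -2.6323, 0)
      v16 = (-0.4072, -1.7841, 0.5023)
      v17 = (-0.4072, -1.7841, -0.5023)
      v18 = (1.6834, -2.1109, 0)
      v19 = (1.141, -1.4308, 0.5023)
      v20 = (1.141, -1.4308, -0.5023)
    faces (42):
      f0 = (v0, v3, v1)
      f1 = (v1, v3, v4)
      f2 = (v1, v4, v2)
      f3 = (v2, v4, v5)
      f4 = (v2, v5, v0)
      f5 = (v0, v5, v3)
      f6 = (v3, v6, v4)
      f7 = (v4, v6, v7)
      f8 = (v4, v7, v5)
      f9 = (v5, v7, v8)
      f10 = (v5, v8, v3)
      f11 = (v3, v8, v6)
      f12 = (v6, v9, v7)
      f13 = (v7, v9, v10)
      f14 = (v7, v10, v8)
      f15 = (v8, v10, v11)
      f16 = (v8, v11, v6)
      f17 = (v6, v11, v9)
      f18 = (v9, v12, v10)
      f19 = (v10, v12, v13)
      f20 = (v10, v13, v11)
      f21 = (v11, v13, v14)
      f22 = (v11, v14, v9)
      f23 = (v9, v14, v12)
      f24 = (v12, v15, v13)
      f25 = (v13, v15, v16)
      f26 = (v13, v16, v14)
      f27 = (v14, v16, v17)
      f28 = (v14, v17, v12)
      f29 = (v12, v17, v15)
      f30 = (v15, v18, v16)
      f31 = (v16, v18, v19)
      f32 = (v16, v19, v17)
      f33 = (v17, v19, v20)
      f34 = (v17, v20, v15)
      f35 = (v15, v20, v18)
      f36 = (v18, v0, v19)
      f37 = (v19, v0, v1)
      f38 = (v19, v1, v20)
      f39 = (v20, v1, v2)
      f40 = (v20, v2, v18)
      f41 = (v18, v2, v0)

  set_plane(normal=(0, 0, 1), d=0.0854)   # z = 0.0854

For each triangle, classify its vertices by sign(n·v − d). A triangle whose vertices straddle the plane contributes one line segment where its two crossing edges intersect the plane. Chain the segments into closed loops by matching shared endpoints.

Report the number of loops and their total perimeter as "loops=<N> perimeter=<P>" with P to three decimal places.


Straddling triangles (28 of 42):
  (v0,v3,v1) [--+] → (1.70832, 1.75201, 0.0854)–(2.55208, 0, 0.0854)  len=1.9446
  (v1,v3,v4) [+-+] → (1.70832, 1.75201, 0.0854)–(1.59118, 1.99527, 0.0854)  len=0.2700
  (v1,v4,v2) [++-] → (1.42693, 0.837031, 0.0854)–(1.83, 0, 0.0854)  len=0.9290
  (v2,v4,v5) [-+-] → (1.42693, 0.837031, 0.0854)–(1.141, 1.4308, 0.0854)  len=0.6590
  (v3,v6,v4) [--+] → (-0.304663, 2.42802, 0.0854)–(1.59118, 1.99527, 0.0854)  len=1.9446
  (v4,v6,v7) [+-+] → (-0.304663, 2.42802, 0.0854)–(-0.567885, 2.48809, 0.0854)  len=0.2700
  (v4,v7,v5) [++-] → (0.235289, 1.63748, 0.0854)–(1.141, 1.4308, 0.0854)  len=0.9290
  (v5,v7,v8) [-+-] → (0.235289, 1.63748, 0.0854)–(-0.4072, 1.7841, 0.0854)  len=0.6590
  (v6,v9,v7) [--+] → (-2.08825, 1.27565, 0.0854)–(-0.567885, 2.48809, 0.0854)  len=1.9446
  (v7,v9,v10) [+-+] → (-2.08825, 1.27565, 0.0854)–(-2.29934, 1.10732, 0.0854)  len=0.2700
  (v7,v10,v8) [++-] → (-1.13355, 1.20488, 0.0854)–(-0.4072, 1.7841, 0.0854)  len=0.9290
  (v8,v10,v11) [-+-] → (-1.13355, 1.20488, 0.0854)–(-1.6488, 0.794, 0.0854)  len=0.6590
  (v9,v12,v10) [--+] → (-2.29934, -0.83733, 0.0854)–(-2.29934, 1.10732, 0.0854)  len=1.9446
  (v10,v12,v13) [+-+] → (-2.29934, -0.83733, 0.0854)–(-2.29934, -1.10732, 0.0854)  len=0.2700
  (v10,v13,v11) [++-] → (-1.6488, -0.134994, 0.0854)–(-1.6488, 0.794, 0.0854)  len=0.9290
  (v11,v13,v14) [-+-] → (-1.6488, -0.134994, 0.0854)–(-1.6488, -0.794, 0.0854)  len=0.6590
  (v12,v15,v13) [--+] → (-0.778979, -2.31976, 0.0854)–(-2.29934, -1.10732, 0.0854)  len=1.9446
  (v13,v15,v16) [+-+] → (-0.778979, -2.31976, 0.0854)–(-0.567885, -2.48809, 0.0854)  len=0.2700
  (v13,v16,v14) [++-] → (-0.922453, -1.37322, 0.0854)–(-1.6488, -0.794, 0.0854)  len=0.9290
  (v14,v16,v17) [-+-] → (-0.922453, -1.37322, 0.0854)–(-0.4072, -1.7841, 0.0854)  len=0.6590
  (v15,v18,v16) [--+] → (1.32796, -2.05534, 0.0854)–(-0.567885, -2.48809, 0.0854)  len=1.9446
  (v16,v18,v19) [+-+] → (1.32796, -2.05534, 0.0854)–(1.59118, -1.99527, 0.0854)  len=0.2700
  (v16,v19,v17) [++-] → (0.498511, -1.57742, 0.0854)–(-0.4072, -1.7841, 0.0854)  len=0.9290
  (v17,v19,v20) [-+-] → (0.498511, -1.57742, 0.0854)–(1.141, -1.4308, 0.0854)  len=0.6590
  (v18,v0,v19) [--+] → (2.43494, -0.243262, 0.0854)–(1.59118, -1.99527, 0.0854)  len=1.9446
  (v19,v0,v1) [+-+] → (2.43494, -0.243262, 0.0854)–(2.55208, 0, 0.0854)  len=0.2700
  (v19,v1,v20) [++-] → (1.54407, -0.593769, 0.0854)–(1.141, -1.4308, 0.0854)  len=0.9290
  (v20,v1,v2) [-+-] → (1.54407, -0.593769, 0.0854)–(1.83, 0, 0.0854)  len=0.6590

Chained into 2 loop(s):
  loop 1: 14 segments, perimeter = 15.5022
  loop 2: 14 segments, perimeter = 11.1162
Total perimeter = 26.618

loops=2 perimeter=26.618
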